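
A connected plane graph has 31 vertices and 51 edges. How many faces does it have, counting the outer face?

Euler's formula for a connected plane graph: V − E + F = 2, so F = 2 − 31 + 51 = 22.

22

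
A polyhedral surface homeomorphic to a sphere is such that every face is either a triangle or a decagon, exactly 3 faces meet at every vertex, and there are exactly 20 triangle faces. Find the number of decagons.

12

Let x be the number of decagons; then F = 20 + x.
Edge–face incidences: 2E = 3·20 + 10·x = 60 + 10x.
Every vertex has degree 3, so 3V = 2E.
Euler: V − E + F = 2 ⇒ (2E)/3 − E + (20 + x) = 2.
Multiply by 6: 2·(2E) − 3·(2E) + 6·(20 + x) = 12, i.e. 120 + 6x − (60 + 10x) = 12.
Collecting terms: −4x + 60 = 12, so −4x = −48, so x = 12.
Then 2E = 60 + 10·12 = 180, so E = 90, V = 2E/3 = 60, F = 20 + 12 = 32.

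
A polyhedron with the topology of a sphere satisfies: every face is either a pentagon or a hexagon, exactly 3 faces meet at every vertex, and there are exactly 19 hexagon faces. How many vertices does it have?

Let x be the number of pentagons; then F = 19 + x.
Edge–face incidences: 2E = 6·19 + 5·x = 114 + 5x.
Every vertex has degree 3, so 3V = 2E.
Euler: V − E + F = 2 ⇒ (2E)/3 − E + (19 + x) = 2.
Multiply by 6: 2·(2E) − 3·(2E) + 6·(19 + x) = 12, i.e. 114 + 6x − (114 + 5x) = 12.
Collecting terms: x = 12.
Then 2E = 114 + 5·12 = 174, so E = 87, V = 2E/3 = 58, F = 19 + 12 = 31.

58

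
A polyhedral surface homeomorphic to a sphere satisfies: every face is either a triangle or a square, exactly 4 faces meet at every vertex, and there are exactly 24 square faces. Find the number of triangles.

Let x be the number of triangles; then F = 24 + x.
Edge–face incidences: 2E = 4·24 + 3·x = 96 + 3x.
Every vertex has degree 4, so 4V = 2E.
Euler: V − E + F = 2 ⇒ (2E)/4 − E + (24 + x) = 2.
Multiply by 8: 2·(2E) − 4·(2E) + 8·(24 + x) = 16, i.e. 192 + 8x − 2·(96 + 3x) = 16.
Collecting terms: 2x = 16, so x = 8.
Then 2E = 96 + 3·8 = 120, so E = 60, V = 2E/4 = 30, F = 24 + 8 = 32.

8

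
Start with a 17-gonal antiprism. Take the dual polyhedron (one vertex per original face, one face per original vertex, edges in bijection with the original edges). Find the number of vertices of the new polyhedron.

36

The base solid has V = 34, E = 68, F = 36.
The dual swaps V and F and preserves E: V′ = F = 36, E′ = E = 68, F′ = V = 34.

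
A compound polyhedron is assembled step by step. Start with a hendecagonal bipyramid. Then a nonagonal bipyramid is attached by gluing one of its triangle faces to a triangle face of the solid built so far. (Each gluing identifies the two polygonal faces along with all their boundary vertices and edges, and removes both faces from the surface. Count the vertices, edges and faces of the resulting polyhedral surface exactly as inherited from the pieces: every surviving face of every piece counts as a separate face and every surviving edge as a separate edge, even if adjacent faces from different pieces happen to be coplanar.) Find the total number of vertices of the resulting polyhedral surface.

A hendecagonal bipyramid: V=13, E=33, F=22.
Attach a nonagonal bipyramid (V=11, E=27, F=18) along a 3-gon: merge 3 vertices and 3 edges, delete both glued faces → V=21, E=57, F=38.
Check: V − E + F = 21 − 57 + 38 = 2.

21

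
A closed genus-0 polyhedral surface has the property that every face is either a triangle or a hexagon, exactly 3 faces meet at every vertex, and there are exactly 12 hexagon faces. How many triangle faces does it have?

Let x be the number of triangles; then F = 12 + x.
Edge–face incidences: 2E = 6·12 + 3·x = 72 + 3x.
Every vertex has degree 3, so 3V = 2E.
Euler: V − E + F = 2 ⇒ (2E)/3 − E + (12 + x) = 2.
Multiply by 6: 2·(2E) − 3·(2E) + 6·(12 + x) = 12, i.e. 72 + 6x − (72 + 3x) = 12.
Collecting terms: 3x = 12, so x = 4.
Then 2E = 72 + 3·4 = 84, so E = 42, V = 2E/3 = 28, F = 12 + 4 = 16.

4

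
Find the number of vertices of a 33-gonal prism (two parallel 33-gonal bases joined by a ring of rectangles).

A prism on an n-gon has two n-gon bases and n rectangular sides: V = 2·33 = 66, E = 3·33 = 99, F = 33 + 2 = 35.
Check: V − E + F = 66 − 99 + 35 = 2.

66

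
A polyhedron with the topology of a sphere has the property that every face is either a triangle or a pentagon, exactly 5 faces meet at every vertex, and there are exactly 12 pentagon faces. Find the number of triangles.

Let x be the number of triangles; then F = 12 + x.
Edge–face incidences: 2E = 5·12 + 3·x = 60 + 3x.
Every vertex has degree 5, so 5V = 2E.
Euler: V − E + F = 2 ⇒ (2E)/5 − E + (12 + x) = 2.
Multiply by 10: 2·(2E) − 5·(2E) + 10·(12 + x) = 20, i.e. 120 + 10x − 3·(60 + 3x) = 20.
Collecting terms: x − 60 = 20, so x = 80.
Then 2E = 60 + 3·80 = 300, so E = 150, V = 2E/5 = 60, F = 12 + 80 = 92.

80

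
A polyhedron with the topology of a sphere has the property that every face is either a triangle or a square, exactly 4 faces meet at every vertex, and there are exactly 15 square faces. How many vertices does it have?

Let x be the number of triangles; then F = 15 + x.
Edge–face incidences: 2E = 4·15 + 3·x = 60 + 3x.
Every vertex has degree 4, so 4V = 2E.
Euler: V − E + F = 2 ⇒ (2E)/4 − E + (15 + x) = 2.
Multiply by 8: 2·(2E) − 4·(2E) + 8·(15 + x) = 16, i.e. 120 + 8x − 2·(60 + 3x) = 16.
Collecting terms: 2x = 16, so x = 8.
Then 2E = 60 + 3·8 = 84, so E = 42, V = 2E/4 = 21, F = 15 + 8 = 23.

21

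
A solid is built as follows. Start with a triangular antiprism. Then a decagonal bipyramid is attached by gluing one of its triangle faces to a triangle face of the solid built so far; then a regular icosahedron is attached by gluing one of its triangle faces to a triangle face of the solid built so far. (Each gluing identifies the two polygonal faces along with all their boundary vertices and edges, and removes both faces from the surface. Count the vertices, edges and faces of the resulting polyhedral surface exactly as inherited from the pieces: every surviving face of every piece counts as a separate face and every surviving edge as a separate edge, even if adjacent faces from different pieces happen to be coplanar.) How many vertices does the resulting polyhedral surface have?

24

A triangular antiprism: V=6, E=12, F=8.
Attach a decagonal bipyramid (V=12, E=30, F=20) along a 3-gon: merge 3 vertices and 3 edges, delete both glued faces → V=15, E=39, F=26.
Attach a regular icosahedron (V=12, E=30, F=20) along a 3-gon: merge 3 vertices and 3 edges, delete both glued faces → V=24, E=66, F=44.
Check: V − E + F = 24 − 66 + 44 = 2.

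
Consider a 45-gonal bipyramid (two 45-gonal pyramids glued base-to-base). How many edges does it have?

A bipyramid over an n-gon has 2n triangular faces and n + 2 vertices: V = 45 + 2 = 47, E = 3·45 = 135, F = 2·45 = 90.
Check: V − E + F = 47 − 135 + 90 = 2.

135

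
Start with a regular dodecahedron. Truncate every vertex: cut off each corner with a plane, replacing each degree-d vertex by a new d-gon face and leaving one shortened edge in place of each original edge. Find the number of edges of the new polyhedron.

90

The base solid has V = 20, E = 30, F = 12.
Truncation replaces each original edge-end by a new vertex, so V′ = 2E = 60.
Each original edge survives, and each old vertex of degree d contributes d new edges; summing degrees gives Σd = 2E, so E′ = E + 2E = 3E = 90.
Each original face survives and each original vertex becomes one new face: F′ = F + V = 32.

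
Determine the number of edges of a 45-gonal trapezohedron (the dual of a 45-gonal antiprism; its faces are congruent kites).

The n-trapezohedron (dual of the n-antiprism) has V = 2·45 + 2 = 92, E = 4·45 = 180, F = 2·45 = 90.

180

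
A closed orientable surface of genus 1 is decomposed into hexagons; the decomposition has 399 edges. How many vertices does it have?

χ = 2 − 2·1 = 0, and every face is a hexagon so 6F = 2E.
F = 2E/6 = 133. Then V = 0 + E − F = 0 + 399 − 133 = 266.

266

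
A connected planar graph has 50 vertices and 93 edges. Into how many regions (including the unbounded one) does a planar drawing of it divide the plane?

Euler's formula for a connected plane graph: V − E + F = 2, so F = 2 − 50 + 93 = 45.

45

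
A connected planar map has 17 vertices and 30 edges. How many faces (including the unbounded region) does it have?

Euler's formula for a connected plane graph: V − E + F = 2, so F = 2 − 17 + 30 = 15.

15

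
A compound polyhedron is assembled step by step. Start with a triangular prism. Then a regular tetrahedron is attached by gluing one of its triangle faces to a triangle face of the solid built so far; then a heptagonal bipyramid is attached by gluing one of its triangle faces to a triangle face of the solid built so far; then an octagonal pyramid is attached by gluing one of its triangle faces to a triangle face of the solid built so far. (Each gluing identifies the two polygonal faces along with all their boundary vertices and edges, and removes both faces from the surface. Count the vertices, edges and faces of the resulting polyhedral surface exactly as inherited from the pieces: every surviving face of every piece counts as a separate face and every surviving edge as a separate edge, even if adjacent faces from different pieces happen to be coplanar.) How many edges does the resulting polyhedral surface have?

43

A triangular prism: V=6, E=9, F=5.
Attach a regular tetrahedron (V=4, E=6, F=4) along a 3-gon: merge 3 vertices and 3 edges, delete both glued faces → V=7, E=12, F=7.
Attach a heptagonal bipyramid (V=9, E=21, F=14) along a 3-gon: merge 3 vertices and 3 edges, delete both glued faces → V=13, E=30, F=19.
Attach an octagonal pyramid (V=9, E=16, F=9) along a 3-gon: merge 3 vertices and 3 edges, delete both glued faces → V=19, E=43, F=26.
Check: V − E + F = 19 − 43 + 26 = 2.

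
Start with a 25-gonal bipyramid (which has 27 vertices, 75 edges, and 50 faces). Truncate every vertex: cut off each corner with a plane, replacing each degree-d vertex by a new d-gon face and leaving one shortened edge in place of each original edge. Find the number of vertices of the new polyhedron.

Truncation replaces each original edge-end by a new vertex, so V′ = 2E = 150.
Each original edge survives, and each old vertex of degree d contributes d new edges; summing degrees gives Σd = 2E, so E′ = E + 2E = 3E = 225.
Each original face survives and each original vertex becomes one new face: F′ = F + V = 77.

150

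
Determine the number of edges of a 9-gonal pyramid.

A pyramid on an n-gon base has one n-gon and n triangles: V = 9 + 1 = 10, E = 2·9 = 18, F = 9 + 1 = 10.

18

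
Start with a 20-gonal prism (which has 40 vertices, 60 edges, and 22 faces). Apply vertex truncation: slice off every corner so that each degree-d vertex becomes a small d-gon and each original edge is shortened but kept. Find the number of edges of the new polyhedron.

180

Truncation replaces each original edge-end by a new vertex, so V′ = 2E = 120.
Each original edge survives, and each old vertex of degree d contributes d new edges; summing degrees gives Σd = 2E, so E′ = E + 2E = 3E = 180.
Each original face survives and each original vertex becomes one new face: F′ = F + V = 62.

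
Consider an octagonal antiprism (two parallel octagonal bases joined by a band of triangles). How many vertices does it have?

An antiprism on an n-gon has two n-gon caps and 2n triangles: V = 2·8 = 16, E = 4·8 = 32, F = 2·8 + 2 = 18.
Check: V − E + F = 16 − 32 + 18 = 2.

16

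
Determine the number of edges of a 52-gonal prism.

A prism on an n-gon has two n-gon bases and n rectangular sides: V = 2·52 = 104, E = 3·52 = 156, F = 52 + 2 = 54.

156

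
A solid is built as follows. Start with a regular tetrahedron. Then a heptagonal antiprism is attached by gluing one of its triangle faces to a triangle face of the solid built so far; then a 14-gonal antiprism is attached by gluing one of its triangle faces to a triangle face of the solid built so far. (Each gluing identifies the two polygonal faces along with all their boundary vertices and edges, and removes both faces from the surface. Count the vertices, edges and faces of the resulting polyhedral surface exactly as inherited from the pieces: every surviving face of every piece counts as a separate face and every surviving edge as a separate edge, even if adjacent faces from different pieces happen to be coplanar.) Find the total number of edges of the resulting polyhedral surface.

84

A regular tetrahedron: V=4, E=6, F=4.
Attach a heptagonal antiprism (V=14, E=28, F=16) along a 3-gon: merge 3 vertices and 3 edges, delete both glued faces → V=15, E=31, F=18.
Attach a 14-gonal antiprism (V=28, E=56, F=30) along a 3-gon: merge 3 vertices and 3 edges, delete both glued faces → V=40, E=84, F=46.
Check: V − E + F = 40 − 84 + 46 = 2.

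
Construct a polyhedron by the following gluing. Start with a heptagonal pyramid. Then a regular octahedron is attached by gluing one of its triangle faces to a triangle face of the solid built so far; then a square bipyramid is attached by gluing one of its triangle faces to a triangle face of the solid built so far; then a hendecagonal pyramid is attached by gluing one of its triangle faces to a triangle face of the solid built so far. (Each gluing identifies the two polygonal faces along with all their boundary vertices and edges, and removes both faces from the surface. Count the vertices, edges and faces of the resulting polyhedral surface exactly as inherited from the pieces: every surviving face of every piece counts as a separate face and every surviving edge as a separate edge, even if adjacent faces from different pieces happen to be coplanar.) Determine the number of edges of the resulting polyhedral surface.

51

A heptagonal pyramid: V=8, E=14, F=8.
Attach a regular octahedron (V=6, E=12, F=8) along a 3-gon: merge 3 vertices and 3 edges, delete both glued faces → V=11, E=23, F=14.
Attach a square bipyramid (V=6, E=12, F=8) along a 3-gon: merge 3 vertices and 3 edges, delete both glued faces → V=14, E=32, F=20.
Attach a hendecagonal pyramid (V=12, E=22, F=12) along a 3-gon: merge 3 vertices and 3 edges, delete both glued faces → V=23, E=51, F=30.
Check: V − E + F = 23 − 51 + 30 = 2.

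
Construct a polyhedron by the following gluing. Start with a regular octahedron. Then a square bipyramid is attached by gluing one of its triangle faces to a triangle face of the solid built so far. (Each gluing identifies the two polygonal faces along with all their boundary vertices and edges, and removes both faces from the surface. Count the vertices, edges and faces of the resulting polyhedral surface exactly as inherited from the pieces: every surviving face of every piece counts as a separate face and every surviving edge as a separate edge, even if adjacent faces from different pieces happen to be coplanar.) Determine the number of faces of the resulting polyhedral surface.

14

A regular octahedron: V=6, E=12, F=8.
Attach a square bipyramid (V=6, E=12, F=8) along a 3-gon: merge 3 vertices and 3 edges, delete both glued faces → V=9, E=21, F=14.
Check: V − E + F = 9 − 21 + 14 = 2.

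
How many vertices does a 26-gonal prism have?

52

A prism on an n-gon has two n-gon bases and n rectangular sides: V = 2·26 = 52, E = 3·26 = 78, F = 26 + 2 = 28.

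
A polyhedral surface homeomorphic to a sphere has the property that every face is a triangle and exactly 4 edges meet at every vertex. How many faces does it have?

8

Each face has 3 edges and each edge borders two faces, so 2E = 3F.
Each vertex has degree 4, so 4V = 2E and hence V = 3F/4.
Euler: V − E + F = 2 ⇒ (3F/4) − (3F/2) + F = 2.
Multiply by 8: (6 − 12 + 8)F = 16, i.e. 2F = 16.
So F = 8, E = 3·8/2 = 12, V = 3·8/4 = 6.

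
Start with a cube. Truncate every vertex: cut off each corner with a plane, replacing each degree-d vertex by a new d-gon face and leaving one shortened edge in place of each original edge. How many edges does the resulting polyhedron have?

The base solid has V = 8, E = 12, F = 6.
Truncation replaces each original edge-end by a new vertex, so V′ = 2E = 24.
Each original edge survives, and each old vertex of degree d contributes d new edges; summing degrees gives Σd = 2E, so E′ = E + 2E = 3E = 36.
Each original face survives and each original vertex becomes one new face: F′ = F + V = 14.

36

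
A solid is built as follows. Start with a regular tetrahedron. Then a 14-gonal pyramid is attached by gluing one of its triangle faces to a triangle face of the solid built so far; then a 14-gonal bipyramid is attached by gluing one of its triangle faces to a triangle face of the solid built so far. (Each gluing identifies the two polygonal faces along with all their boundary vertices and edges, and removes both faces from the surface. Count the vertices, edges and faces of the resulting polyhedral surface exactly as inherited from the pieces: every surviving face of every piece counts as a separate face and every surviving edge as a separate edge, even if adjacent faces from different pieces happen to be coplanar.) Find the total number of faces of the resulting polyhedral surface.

A regular tetrahedron: V=4, E=6, F=4.
Attach a 14-gonal pyramid (V=15, E=28, F=15) along a 3-gon: merge 3 vertices and 3 edges, delete both glued faces → V=16, E=31, F=17.
Attach a 14-gonal bipyramid (V=16, E=42, F=28) along a 3-gon: merge 3 vertices and 3 edges, delete both glued faces → V=29, E=70, F=43.
Check: V − E + F = 29 − 70 + 43 = 2.

43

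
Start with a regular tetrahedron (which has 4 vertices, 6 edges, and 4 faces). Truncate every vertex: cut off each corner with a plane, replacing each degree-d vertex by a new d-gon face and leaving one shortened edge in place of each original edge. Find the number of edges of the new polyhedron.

18

Truncation replaces each original edge-end by a new vertex, so V′ = 2E = 12.
Each original edge survives, and each old vertex of degree d contributes d new edges; summing degrees gives Σd = 2E, so E′ = E + 2E = 3E = 18.
Each original face survives and each original vertex becomes one new face: F′ = F + V = 8.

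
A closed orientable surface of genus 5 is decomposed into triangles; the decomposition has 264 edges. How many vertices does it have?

χ = 2 − 2·5 = -8, and every face is a triangle so 3F = 2E.
F = 2E/3 = 176. Then V = -8 + E − F = -8 + 264 − 176 = 80.

80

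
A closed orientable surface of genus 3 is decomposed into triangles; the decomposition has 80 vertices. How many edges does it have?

252

χ = 2 − 2·3 = -4, and every face is a triangle so 3F = 2E.
V − E + F = -4 with E = 3F/2 gives 80 − (3/2 − 1)·F = -4, so F = 168 and E = 252.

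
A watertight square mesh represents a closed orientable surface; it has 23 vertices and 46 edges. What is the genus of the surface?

Every face is a square and each edge borders two faces, so 4F = 2·46, giving F = 23.
χ = V − E + F = 23 − 46 + 23 = 0.
For a closed orientable surface χ = 2 − 2g, so g = (2 − (0))/2 = 1.

1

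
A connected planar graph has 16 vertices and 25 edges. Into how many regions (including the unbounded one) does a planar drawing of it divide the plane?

Euler's formula for a connected plane graph: V − E + F = 2, so F = 2 − 16 + 25 = 11.

11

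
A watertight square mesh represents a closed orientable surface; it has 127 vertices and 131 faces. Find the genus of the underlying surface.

Every face is a square, so 2E = 4·131 = 524, giving E = 262.
χ = V − E + F = 127 − 262 + 131 = -4.
For a closed orientable surface χ = 2 − 2g, so g = (2 − (-4))/2 = 3.

3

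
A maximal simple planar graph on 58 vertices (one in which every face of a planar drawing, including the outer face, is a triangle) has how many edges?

168

In a plane triangulation 3F = 2E and V − E + F = 2, so E = 3V − 6 = 3·58 − 6 = 168.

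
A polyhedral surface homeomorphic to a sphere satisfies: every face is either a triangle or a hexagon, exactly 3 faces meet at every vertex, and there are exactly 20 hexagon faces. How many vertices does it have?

Let x be the number of triangles; then F = 20 + x.
Edge–face incidences: 2E = 6·20 + 3·x = 120 + 3x.
Every vertex has degree 3, so 3V = 2E.
Euler: V − E + F = 2 ⇒ (2E)/3 − E + (20 + x) = 2.
Multiply by 6: 2·(2E) − 3·(2E) + 6·(20 + x) = 12, i.e. 120 + 6x − (120 + 3x) = 12.
Collecting terms: 3x = 12, so x = 4.
Then 2E = 120 + 3·4 = 132, so E = 66, V = 2E/3 = 44, F = 20 + 4 = 24.

44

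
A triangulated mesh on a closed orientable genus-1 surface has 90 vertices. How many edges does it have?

270

χ = 2 − 2·1 = 0, and every face is a triangle so 3F = 2E.
V − E + F = 0 with E = 3F/2 gives 90 − (3/2 − 1)·F = 0, so F = 180 and E = 270.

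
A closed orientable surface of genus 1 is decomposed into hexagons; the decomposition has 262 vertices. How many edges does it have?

χ = 2 − 2·1 = 0, and every face is a hexagon so 6F = 2E.
V − E + F = 0 with E = 6F/2 gives 262 − (6/2 − 1)·F = 0, so F = 131 and E = 393.

393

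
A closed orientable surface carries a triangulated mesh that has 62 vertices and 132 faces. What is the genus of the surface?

3

Every face is a triangle, so 2E = 3·132 = 396, giving E = 198.
χ = V − E + F = 62 − 198 + 132 = -4.
For a closed orientable surface χ = 2 − 2g, so g = (2 − (-4))/2 = 3.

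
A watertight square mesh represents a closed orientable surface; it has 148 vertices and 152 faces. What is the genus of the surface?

Every face is a square, so 2E = 4·152 = 608, giving E = 304.
χ = V − E + F = 148 − 304 + 152 = -4.
For a closed orientable surface χ = 2 − 2g, so g = (2 − (-4))/2 = 3.

3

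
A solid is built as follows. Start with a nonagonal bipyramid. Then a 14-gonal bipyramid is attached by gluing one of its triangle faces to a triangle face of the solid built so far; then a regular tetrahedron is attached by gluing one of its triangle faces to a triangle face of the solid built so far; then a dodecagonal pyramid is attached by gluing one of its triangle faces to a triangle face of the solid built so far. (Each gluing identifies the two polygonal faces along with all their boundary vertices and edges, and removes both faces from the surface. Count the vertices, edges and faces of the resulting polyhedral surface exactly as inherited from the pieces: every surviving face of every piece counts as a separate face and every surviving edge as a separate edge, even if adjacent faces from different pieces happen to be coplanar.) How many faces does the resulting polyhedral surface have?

A nonagonal bipyramid: V=11, E=27, F=18.
Attach a 14-gonal bipyramid (V=16, E=42, F=28) along a 3-gon: merge 3 vertices and 3 edges, delete both glued faces → V=24, E=66, F=44.
Attach a regular tetrahedron (V=4, E=6, F=4) along a 3-gon: merge 3 vertices and 3 edges, delete both glued faces → V=25, E=69, F=46.
Attach a dodecagonal pyramid (V=13, E=24, F=13) along a 3-gon: merge 3 vertices and 3 edges, delete both glued faces → V=35, E=90, F=57.
Check: V − E + F = 35 − 90 + 57 = 2.

57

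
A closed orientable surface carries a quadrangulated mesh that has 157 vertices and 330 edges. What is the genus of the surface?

Every face is a square and each edge borders two faces, so 4F = 2·330, giving F = 165.
χ = V − E + F = 157 − 330 + 165 = -8.
For a closed orientable surface χ = 2 − 2g, so g = (2 − (-8))/2 = 5.

5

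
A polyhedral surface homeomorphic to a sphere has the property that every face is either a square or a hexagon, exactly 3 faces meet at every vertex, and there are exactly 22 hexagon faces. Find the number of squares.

Let x be the number of squares; then F = 22 + x.
Edge–face incidences: 2E = 6·22 + 4·x = 132 + 4x.
Every vertex has degree 3, so 3V = 2E.
Euler: V − E + F = 2 ⇒ (2E)/3 − E + (22 + x) = 2.
Multiply by 6: 2·(2E) − 3·(2E) + 6·(22 + x) = 12, i.e. 132 + 6x − (132 + 4x) = 12.
Collecting terms: 2x = 12, so x = 6.
Then 2E = 132 + 4·6 = 156, so E = 78, V = 2E/3 = 52, F = 22 + 6 = 28.

6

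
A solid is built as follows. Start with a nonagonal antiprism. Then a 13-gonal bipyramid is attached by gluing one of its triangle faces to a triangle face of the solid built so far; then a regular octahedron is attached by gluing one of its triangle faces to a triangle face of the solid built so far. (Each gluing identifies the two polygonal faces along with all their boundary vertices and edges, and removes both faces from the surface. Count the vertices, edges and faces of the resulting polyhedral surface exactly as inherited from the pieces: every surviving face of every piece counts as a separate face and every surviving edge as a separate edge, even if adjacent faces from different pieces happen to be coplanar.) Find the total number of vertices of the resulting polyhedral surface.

33

A nonagonal antiprism: V=18, E=36, F=20.
Attach a 13-gonal bipyramid (V=15, E=39, F=26) along a 3-gon: merge 3 vertices and 3 edges, delete both glued faces → V=30, E=72, F=44.
Attach a regular octahedron (V=6, E=12, F=8) along a 3-gon: merge 3 vertices and 3 edges, delete both glued faces → V=33, E=81, F=50.
Check: V − E + F = 33 − 81 + 50 = 2.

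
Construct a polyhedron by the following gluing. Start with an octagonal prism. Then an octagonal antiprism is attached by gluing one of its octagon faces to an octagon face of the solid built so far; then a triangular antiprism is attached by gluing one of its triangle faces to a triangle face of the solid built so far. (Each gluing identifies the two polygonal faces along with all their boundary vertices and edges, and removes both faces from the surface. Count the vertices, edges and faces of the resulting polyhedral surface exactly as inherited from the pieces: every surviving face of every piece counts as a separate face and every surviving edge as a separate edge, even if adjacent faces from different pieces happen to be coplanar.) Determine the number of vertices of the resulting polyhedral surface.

An octagonal prism: V=16, E=24, F=10.
Attach an octagonal antiprism (V=16, E=32, F=18) along an 8-gon: merge 8 vertices and 8 edges, delete both glued faces → V=24, E=48, F=26.
Attach a triangular antiprism (V=6, E=12, F=8) along a 3-gon: merge 3 vertices and 3 edges, delete both glued faces → V=27, E=57, F=32.
Check: V − E + F = 27 − 57 + 32 = 2.

27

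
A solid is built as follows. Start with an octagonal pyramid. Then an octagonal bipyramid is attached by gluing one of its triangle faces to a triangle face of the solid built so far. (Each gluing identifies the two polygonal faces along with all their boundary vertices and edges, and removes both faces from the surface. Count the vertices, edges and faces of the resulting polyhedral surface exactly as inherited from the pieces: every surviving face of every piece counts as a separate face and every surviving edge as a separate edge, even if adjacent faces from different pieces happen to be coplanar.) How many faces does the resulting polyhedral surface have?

An octagonal pyramid: V=9, E=16, F=9.
Attach an octagonal bipyramid (V=10, E=24, F=16) along a 3-gon: merge 3 vertices and 3 edges, delete both glued faces → V=16, E=37, F=23.
Check: V − E + F = 16 − 37 + 23 = 2.

23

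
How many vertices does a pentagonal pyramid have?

6

A pyramid on an n-gon base has one n-gon and n triangles: V = 5 + 1 = 6, E = 2·5 = 10, F = 5 + 1 = 6.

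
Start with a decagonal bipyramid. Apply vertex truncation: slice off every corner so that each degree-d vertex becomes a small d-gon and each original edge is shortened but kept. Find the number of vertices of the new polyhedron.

The base solid has V = 12, E = 30, F = 20.
Truncation replaces each original edge-end by a new vertex, so V′ = 2E = 60.
Each original edge survives, and each old vertex of degree d contributes d new edges; summing degrees gives Σd = 2E, so E′ = E + 2E = 3E = 90.
Each original face survives and each original vertex becomes one new face: F′ = F + V = 32.

60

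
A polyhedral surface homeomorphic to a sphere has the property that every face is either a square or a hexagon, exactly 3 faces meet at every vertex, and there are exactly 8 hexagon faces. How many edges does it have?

36

Let x be the number of squares; then F = 8 + x.
Edge–face incidences: 2E = 6·8 + 4·x = 48 + 4x.
Every vertex has degree 3, so 3V = 2E.
Euler: V − E + F = 2 ⇒ (2E)/3 − E + (8 + x) = 2.
Multiply by 6: 2·(2E) − 3·(2E) + 6·(8 + x) = 12, i.e. 48 + 6x − (48 + 4x) = 12.
Collecting terms: 2x = 12, so x = 6.
Then 2E = 48 + 4·6 = 72, so E = 36, V = 2E/3 = 24, F = 8 + 6 = 14.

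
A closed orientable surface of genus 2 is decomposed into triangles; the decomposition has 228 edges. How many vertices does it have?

74

χ = 2 − 2·2 = -2, and every face is a triangle so 3F = 2E.
F = 2E/3 = 152. Then V = -2 + E − F = -2 + 228 − 152 = 74.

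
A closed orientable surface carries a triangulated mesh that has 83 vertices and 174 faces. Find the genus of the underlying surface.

3

Every face is a triangle, so 2E = 3·174 = 522, giving E = 261.
χ = V − E + F = 83 − 261 + 174 = -4.
For a closed orientable surface χ = 2 − 2g, so g = (2 − (-4))/2 = 3.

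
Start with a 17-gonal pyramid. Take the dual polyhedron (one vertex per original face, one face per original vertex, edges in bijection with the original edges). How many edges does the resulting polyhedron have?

The base solid has V = 18, E = 34, F = 18.
The dual swaps V and F and preserves E: V′ = F = 18, E′ = E = 34, F′ = V = 18.

34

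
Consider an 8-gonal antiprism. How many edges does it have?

An antiprism on an n-gon has two n-gon caps and 2n triangles: V = 2·8 = 16, E = 4·8 = 32, F = 2·8 + 2 = 18.

32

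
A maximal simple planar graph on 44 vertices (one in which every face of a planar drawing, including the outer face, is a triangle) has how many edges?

126

In a plane triangulation 3F = 2E and V − E + F = 2, so E = 3V − 6 = 3·44 − 6 = 126.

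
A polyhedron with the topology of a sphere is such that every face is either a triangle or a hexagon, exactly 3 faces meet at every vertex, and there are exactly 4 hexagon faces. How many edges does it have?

Let x be the number of triangles; then F = 4 + x.
Edge–face incidences: 2E = 6·4 + 3·x = 24 + 3x.
Every vertex has degree 3, so 3V = 2E.
Euler: V − E + F = 2 ⇒ (2E)/3 − E + (4 + x) = 2.
Multiply by 6: 2·(2E) − 3·(2E) + 6·(4 + x) = 12, i.e. 24 + 6x − (24 + 3x) = 12.
Collecting terms: 3x = 12, so x = 4.
Then 2E = 24 + 3·4 = 36, so E = 18, V = 2E/3 = 12, F = 4 + 4 = 8.

18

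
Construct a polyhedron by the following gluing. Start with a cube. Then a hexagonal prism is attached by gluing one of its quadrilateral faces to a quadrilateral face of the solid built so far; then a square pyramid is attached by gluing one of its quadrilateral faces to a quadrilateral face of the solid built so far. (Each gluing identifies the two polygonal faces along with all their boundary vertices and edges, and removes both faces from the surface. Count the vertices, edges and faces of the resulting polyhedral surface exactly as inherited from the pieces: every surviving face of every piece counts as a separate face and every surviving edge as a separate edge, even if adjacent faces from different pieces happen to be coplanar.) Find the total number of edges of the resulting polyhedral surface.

A cube: V=8, E=12, F=6.
Attach a hexagonal prism (V=12, E=18, F=8) along a 4-gon: merge 4 vertices and 4 edges, delete both glued faces → V=16, E=26, F=12.
Attach a square pyramid (V=5, E=8, F=5) along a 4-gon: merge 4 vertices and 4 edges, delete both glued faces → V=17, E=30, F=15.
Check: V − E + F = 17 − 30 + 15 = 2.

30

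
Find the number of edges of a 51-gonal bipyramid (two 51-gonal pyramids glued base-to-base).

A bipyramid over an n-gon has 2n triangular faces and n + 2 vertices: V = 51 + 2 = 53, E = 3·51 = 153, F = 2·51 = 102.
Check: V − E + F = 53 − 153 + 102 = 2.

153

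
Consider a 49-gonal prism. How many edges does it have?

147

A prism on an n-gon has two n-gon bases and n rectangular sides: V = 2·49 = 98, E = 3·49 = 147, F = 49 + 2 = 51.
Check: V − E + F = 98 − 147 + 51 = 2.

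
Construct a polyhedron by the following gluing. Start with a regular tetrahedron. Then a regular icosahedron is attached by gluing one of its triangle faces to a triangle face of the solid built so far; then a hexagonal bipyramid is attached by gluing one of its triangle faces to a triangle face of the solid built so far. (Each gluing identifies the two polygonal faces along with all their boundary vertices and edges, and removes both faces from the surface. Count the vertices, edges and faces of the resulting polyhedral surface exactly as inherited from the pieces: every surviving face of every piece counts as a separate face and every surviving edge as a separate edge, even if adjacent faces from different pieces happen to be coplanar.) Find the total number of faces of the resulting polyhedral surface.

32

A regular tetrahedron: V=4, E=6, F=4.
Attach a regular icosahedron (V=12, E=30, F=20) along a 3-gon: merge 3 vertices and 3 edges, delete both glued faces → V=13, E=33, F=22.
Attach a hexagonal bipyramid (V=8, E=18, F=12) along a 3-gon: merge 3 vertices and 3 edges, delete both glued faces → V=18, E=48, F=32.
Check: V − E + F = 18 − 48 + 32 = 2.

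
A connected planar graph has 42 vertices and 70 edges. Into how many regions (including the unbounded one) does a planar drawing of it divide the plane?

30

Euler's formula for a connected plane graph: V − E + F = 2, so F = 2 − 42 + 70 = 30.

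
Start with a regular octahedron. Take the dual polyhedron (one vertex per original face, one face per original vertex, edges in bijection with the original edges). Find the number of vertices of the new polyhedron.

The base solid has V = 6, E = 12, F = 8.
The dual swaps V and F and preserves E: V′ = F = 8, E′ = E = 12, F′ = V = 6.

8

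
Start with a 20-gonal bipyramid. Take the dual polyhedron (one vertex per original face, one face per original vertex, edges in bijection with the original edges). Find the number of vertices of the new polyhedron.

The base solid has V = 22, E = 60, F = 40.
The dual swaps V and F and preserves E: V′ = F = 40, E′ = E = 60, F′ = V = 22.

40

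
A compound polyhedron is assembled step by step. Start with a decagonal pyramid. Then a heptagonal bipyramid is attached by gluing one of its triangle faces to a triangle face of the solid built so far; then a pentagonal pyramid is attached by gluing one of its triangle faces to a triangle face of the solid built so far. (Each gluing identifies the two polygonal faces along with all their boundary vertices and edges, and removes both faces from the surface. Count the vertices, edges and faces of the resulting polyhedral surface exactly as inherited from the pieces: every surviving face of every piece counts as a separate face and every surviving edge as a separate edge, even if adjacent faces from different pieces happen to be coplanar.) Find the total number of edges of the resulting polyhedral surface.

A decagonal pyramid: V=11, E=20, F=11.
Attach a heptagonal bipyramid (V=9, E=21, F=14) along a 3-gon: merge 3 vertices and 3 edges, delete both glued faces → V=17, E=38, F=23.
Attach a pentagonal pyramid (V=6, E=10, F=6) along a 3-gon: merge 3 vertices and 3 edges, delete both glued faces → V=20, E=45, F=27.
Check: V − E + F = 20 − 45 + 27 = 2.

45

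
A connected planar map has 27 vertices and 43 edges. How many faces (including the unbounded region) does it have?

18

Euler's formula for a connected plane graph: V − E + F = 2, so F = 2 − 27 + 43 = 18.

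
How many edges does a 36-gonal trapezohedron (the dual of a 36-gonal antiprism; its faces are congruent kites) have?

144

The n-trapezohedron (dual of the n-antiprism) has V = 2·36 + 2 = 74, E = 4·36 = 144, F = 2·36 = 72.
Check: V − E + F = 74 − 144 + 72 = 2.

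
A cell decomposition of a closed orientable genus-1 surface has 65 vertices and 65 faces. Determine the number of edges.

For a closed orientable surface of genus 1, χ = 2 − 2·1 = 0.
E = V + F − (0) = 65 + 65 − (0) = 130.

130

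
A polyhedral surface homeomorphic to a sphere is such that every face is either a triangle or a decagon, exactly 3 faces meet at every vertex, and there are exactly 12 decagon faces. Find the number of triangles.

Let x be the number of triangles; then F = 12 + x.
Edge–face incidences: 2E = 10·12 + 3·x = 120 + 3x.
Every vertex has degree 3, so 3V = 2E.
Euler: V − E + F = 2 ⇒ (2E)/3 − E + (12 + x) = 2.
Multiply by 6: 2·(2E) − 3·(2E) + 6·(12 + x) = 12, i.e. 72 + 6x − (120 + 3x) = 12.
Collecting terms: 3x − 48 = 12, so 3x = 60, so x = 20.
Then 2E = 120 + 3·20 = 180, so E = 90, V = 2E/3 = 60, F = 12 + 20 = 32.

20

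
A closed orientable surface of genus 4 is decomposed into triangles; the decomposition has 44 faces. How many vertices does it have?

16

χ = 2 − 2·4 = -6, and every face is a triangle so 3F = 2E.
E = 3·44/2 = 66. Then V = -6 + E − F = -6 + 66 − 44 = 16.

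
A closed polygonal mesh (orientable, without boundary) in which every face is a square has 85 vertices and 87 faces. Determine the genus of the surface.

2

Every face is a square, so 2E = 4·87 = 348, giving E = 174.
χ = V − E + F = 85 − 174 + 87 = -2.
For a closed orientable surface χ = 2 − 2g, so g = (2 − (-2))/2 = 2.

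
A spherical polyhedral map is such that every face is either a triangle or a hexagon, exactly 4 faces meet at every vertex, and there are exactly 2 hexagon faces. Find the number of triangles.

12

Let x be the number of triangles; then F = 2 + x.
Edge–face incidences: 2E = 6·2 + 3·x = 12 + 3x.
Every vertex has degree 4, so 4V = 2E.
Euler: V − E + F = 2 ⇒ (2E)/4 − E + (2 + x) = 2.
Multiply by 8: 2·(2E) − 4·(2E) + 8·(2 + x) = 16, i.e. 16 + 8x − 2·(12 + 3x) = 16.
Collecting terms: 2x − 8 = 16, so 2x = 24, so x = 12.
Then 2E = 12 + 3·12 = 48, so E = 24, V = 2E/4 = 12, F = 2 + 12 = 14.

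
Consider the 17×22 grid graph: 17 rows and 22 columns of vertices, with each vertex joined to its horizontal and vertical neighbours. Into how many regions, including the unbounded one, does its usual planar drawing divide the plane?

The grid has V = 17·22 = 374 vertices and E = 17·21 + 22·16 = 709 edges.
F = 2 − V + E = 2 − 374 + 709 = 337.

337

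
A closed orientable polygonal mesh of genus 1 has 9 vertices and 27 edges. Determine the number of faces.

For a closed orientable surface of genus 1, χ = 2 − 2·1 = 0.
F = 0 − V + E = 0 − 9 + 27 = 18.

18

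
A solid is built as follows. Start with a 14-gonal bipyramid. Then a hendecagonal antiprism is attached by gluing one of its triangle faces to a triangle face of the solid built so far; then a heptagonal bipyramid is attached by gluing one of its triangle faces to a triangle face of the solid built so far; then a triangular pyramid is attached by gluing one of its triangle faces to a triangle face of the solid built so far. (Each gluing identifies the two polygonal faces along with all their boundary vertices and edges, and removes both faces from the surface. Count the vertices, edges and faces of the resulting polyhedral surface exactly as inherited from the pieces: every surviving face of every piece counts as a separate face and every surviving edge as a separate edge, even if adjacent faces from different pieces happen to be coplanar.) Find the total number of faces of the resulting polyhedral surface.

64

A 14-gonal bipyramid: V=16, E=42, F=28.
Attach a hendecagonal antiprism (V=22, E=44, F=24) along a 3-gon: merge 3 vertices and 3 edges, delete both glued faces → V=35, E=83, F=50.
Attach a heptagonal bipyramid (V=9, E=21, F=14) along a 3-gon: merge 3 vertices and 3 edges, delete both glued faces → V=41, E=101, F=62.
Attach a triangular pyramid (V=4, E=6, F=4) along a 3-gon: merge 3 vertices and 3 edges, delete both glued faces → V=42, E=104, F=64.
Check: V − E + F = 42 − 104 + 64 = 2.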